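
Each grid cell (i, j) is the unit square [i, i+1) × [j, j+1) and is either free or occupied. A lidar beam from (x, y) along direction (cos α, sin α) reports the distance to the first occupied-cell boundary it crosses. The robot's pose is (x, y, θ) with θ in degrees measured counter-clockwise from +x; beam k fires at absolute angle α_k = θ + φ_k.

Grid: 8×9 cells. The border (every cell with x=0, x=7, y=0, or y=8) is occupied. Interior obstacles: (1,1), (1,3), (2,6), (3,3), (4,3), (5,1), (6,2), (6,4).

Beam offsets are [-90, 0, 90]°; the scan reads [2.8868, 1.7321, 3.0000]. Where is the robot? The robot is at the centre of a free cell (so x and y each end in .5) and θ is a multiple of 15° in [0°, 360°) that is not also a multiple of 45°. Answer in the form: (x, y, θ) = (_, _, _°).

(x, y, θ) = (4.5, 6.5, 60°)

The pose lattice has 34·16 = 544 candidates. Test each by forward raycasting.
  (3.5, 2.5, 150°): beam 1 = 0.5774 ≠ 2.8868 ✗
  (2.5, 4.5, 195°): beam 1 = 1.5529 ≠ 2.8868 ✗
  (1.5, 5.5, 150°): beam 1 = 1.0000 ≠ 2.8868 ✗
  (5.5, 6.5, 195°): beam 1 = 1.5529 ≠ 2.8868 ✗
  (6.5, 3.5, 60°): beam 1 = 0.5774 ≠ 2.8868 ✗
  …
  (4.5, 6.5, 60°): r_1=2.8868, r_2=1.7321, r_3=3.0000 — all match ✓
Unique over the lattice → pose = (4.5, 6.5, 60°).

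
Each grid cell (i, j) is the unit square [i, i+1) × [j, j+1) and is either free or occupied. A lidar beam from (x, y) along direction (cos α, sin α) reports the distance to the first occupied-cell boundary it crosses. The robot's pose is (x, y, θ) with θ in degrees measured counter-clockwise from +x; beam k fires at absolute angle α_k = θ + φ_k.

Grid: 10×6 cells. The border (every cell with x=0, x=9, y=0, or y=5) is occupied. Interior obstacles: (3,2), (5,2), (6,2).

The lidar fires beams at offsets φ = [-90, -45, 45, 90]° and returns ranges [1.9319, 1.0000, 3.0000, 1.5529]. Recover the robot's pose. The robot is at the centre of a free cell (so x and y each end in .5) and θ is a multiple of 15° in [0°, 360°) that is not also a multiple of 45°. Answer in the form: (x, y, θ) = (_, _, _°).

The pose lattice has 29·16 = 464 candidates. Test each by forward raycasting.
  (6.5, 1.5, 285°): beam 2 = 0.5774 ≠ 1.0000 ✗
  (8.5, 1.5, 105°): beam 1 = 0.5176 ≠ 1.9319 ✗
  (1.5, 3.5, 345°): beam 2 = 2.8868 ≠ 1.0000 ✗
  (1.5, 4.5, 105°): beam 2 = 0.5774 ≠ 1.0000 ✗
  (4.5, 1.5, 60°): beam 1 = 1.0000 ≠ 1.9319 ✗
  …
  (2.5, 1.5, 75°): r_1=1.9319, r_2=1.0000, r_3=3.0000, r_4=1.5529 — all match ✓
Only this pose fits every beam.

(x, y, θ) = (2.5, 1.5, 75°)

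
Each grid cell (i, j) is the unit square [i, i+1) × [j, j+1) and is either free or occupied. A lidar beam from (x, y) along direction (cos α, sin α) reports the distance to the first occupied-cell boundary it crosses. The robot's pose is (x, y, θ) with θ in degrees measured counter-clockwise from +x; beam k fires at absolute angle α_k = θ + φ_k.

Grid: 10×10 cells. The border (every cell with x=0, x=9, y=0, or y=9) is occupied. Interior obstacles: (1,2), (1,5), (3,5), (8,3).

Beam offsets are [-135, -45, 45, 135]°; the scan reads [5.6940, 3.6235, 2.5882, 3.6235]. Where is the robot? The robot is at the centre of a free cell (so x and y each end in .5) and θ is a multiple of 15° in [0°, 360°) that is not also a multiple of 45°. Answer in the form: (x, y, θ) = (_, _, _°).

(x, y, θ) = (5.5, 3.5, 240°)

Candidates: 60 free-cell centres × 16 headings = 960 poses. Raycast each; keep the one whose scan matches to 4 dp.
  (4.5, 3.5, 195°): beam 1 = 6.3509 ≠ 5.6940 ✗
  (4.5, 5.5, 165°): beam 1 = 5.1962 ≠ 5.6940 ✗
  (4.5, 6.5, 30°): beam 2 = 4.6587 ≠ 3.6235 ✗
  (8.5, 8.5, 15°): beam 1 = 8.6603 ≠ 5.6940 ✗
  …
  (5.5, 3.5, 240°): r_1=5.6940, r_2=3.6235, r_3=2.5882, r_4=3.6235 — all match ✓
Unique over the lattice → pose = (5.5, 3.5, 240°).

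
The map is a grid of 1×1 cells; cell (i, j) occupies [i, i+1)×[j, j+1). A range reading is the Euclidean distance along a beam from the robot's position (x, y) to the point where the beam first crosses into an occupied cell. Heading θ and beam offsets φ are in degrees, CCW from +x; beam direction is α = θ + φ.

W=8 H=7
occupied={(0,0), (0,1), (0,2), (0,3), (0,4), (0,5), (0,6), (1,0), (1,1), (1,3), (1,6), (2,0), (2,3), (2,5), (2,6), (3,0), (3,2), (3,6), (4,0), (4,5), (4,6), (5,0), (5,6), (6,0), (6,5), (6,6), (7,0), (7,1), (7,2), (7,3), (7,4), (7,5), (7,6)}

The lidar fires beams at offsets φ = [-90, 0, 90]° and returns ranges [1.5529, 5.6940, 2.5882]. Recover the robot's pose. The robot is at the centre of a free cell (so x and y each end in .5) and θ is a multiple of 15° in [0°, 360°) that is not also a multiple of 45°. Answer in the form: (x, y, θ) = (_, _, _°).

Enumerate (i+0.5, j+0.5, θ) over the 23 free cells and 16 admissible headings. For each, cast all 3 beams and compare to the given ranges.
  (1.5, 2.5, 210°): beam 1 = 0.5774 ≠ 1.5529 ✗
  (3.5, 4.5, 330°): beam 1 = 1.0000 ≠ 1.5529 ✗
  (5.5, 5.5, 60°): beam 1 = 0.5774 ≠ 1.5529 ✗
  …
  (6.5, 3.5, 165°): r_1=1.5529, r_2=5.6940, r_3=2.5882 — all match ✓
Only this pose fits every beam.

(x, y, θ) = (6.5, 3.5, 165°)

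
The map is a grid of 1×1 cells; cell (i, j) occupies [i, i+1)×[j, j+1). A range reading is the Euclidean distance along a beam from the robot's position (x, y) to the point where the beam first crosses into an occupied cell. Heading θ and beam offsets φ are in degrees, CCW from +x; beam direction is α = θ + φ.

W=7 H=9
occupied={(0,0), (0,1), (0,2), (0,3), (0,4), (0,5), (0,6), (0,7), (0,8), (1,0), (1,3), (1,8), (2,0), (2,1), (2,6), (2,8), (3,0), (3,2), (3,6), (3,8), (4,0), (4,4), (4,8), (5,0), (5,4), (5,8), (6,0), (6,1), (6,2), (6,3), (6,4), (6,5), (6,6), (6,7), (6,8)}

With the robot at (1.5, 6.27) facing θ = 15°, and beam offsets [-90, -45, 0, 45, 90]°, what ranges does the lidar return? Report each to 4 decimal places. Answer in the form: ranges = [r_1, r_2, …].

beam 1: φ=-90°, α=285°
  cosα=0.2588 sinα=-0.9659 | (1,6) | tMaxX 1.9319 tMaxY 0.2795 | tΔX 3.8637 tΔY 1.0353
    t=0.2795 [y] (1,5)
    t=1.3148 [y] (1,4)
    t=1.9319 [x] (2,4)
    t=2.3501 [y] (2,3)
    t=3.3854 [y] (2,2)
    t=4.4206 [y] (2,1) — stop
  → r_1 = 4.4206
beam 2: φ=-45°, α=330°
  cosα=0.8660 sinα=-0.5000 | (1,6) | tMaxX 0.5774 tMaxY 0.5400 | tΔX 1.1547 tΔY 2.0000
    t=0.5400 [y] (1,5)
    t=0.5774 [x] (2,5)
    t=1.7321 [x] (3,5)
    t=2.5400 [y] (3,4)
    t=2.8868 [x] (4,4) — stop
  → r_2 = 2.8868
beam 3: φ=0°, α=15°
  cosα=0.9659 sinα=0.2588 | (1,6) | tMaxX 0.5176 tMaxY 2.8205 | tΔX 1.0353 tΔY 3.8637
    t=0.5176 [x] (2,6) — stop
  → r_3 = 0.5176
beam 4: φ=45°, α=60°
  cosα=0.5000 sinα=0.8660 | (1,6) | tMaxX 1.0000 tMaxY 0.8429 | tΔX 2.0000 tΔY 1.1547
    t=0.8429 [y] (1,7)
    t=1.0000 [x] (2,7)
    t=1.9976 [y] (2,8) — stop
  → r_4 = 1.9976
beam 5: φ=90°, α=105°
  cosα=-0.2588 sinα=0.9659 | (1,6) | tMaxX 1.9319 tMaxY 0.7558 | tΔX 3.8637 tΔY 1.0353
    t=0.7558 [y] (1,7)
    t=1.7910 [y] (1,8) — stop
  → r_5 = 1.7910

ranges = [4.4206, 2.8868, 0.5176, 1.9976, 1.7910]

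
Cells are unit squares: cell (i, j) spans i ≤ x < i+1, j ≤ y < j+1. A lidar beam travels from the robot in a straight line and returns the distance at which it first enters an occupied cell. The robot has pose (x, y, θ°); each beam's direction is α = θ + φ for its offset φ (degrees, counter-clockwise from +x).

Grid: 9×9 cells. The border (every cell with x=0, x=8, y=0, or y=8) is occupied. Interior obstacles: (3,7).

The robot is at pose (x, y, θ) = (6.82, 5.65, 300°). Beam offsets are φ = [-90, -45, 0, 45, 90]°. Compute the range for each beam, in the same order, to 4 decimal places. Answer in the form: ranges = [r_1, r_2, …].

beam 1: φ=-90°, α=210°
  direction (-0.8660, -0.5000); cell (6,5); t to first gridline: x 0.9469, y 1.3000 (then +1.1547 / +2.0000)
    (5,5) via x @ 0.9469
    (5,4) via y @ 1.3000
    (4,4) via x @ 2.1016
    (3,4) via x @ 3.2563
    (3,3) via y @ 3.3000
    (2,3) via x @ 4.4110
    (2,2) via y @ 5.3000
    (1,2) via x @ 5.5657
    (0,2) via x @ 6.7204  # hit
  → r_1 = 6.7204
beam 2: φ=-45°, α=255°
  direction (-0.2588, -0.9659); cell (6,5); t to first gridline: x 3.1682, y 0.6729 (then +3.8637 / +1.0353)
    (6,4) via y @ 0.6729
    (6,3) via y @ 1.7082
    (6,2) via y @ 2.7435
    (5,2) via x @ 3.1682
    (5,1) via y @ 3.7788
    (5,0) via y @ 4.8140  # hit
  → r_2 = 4.8140
beam 3: φ=0°, α=300°
  direction (0.5000, -0.8660); cell (6,5); t to first gridline: x 0.3600, y 0.7506 (then +2.0000 / +1.1547)
    (7,5) via x @ 0.3600
    (7,4) via y @ 0.7506
    (7,3) via y @ 1.9053
    (8,3) via x @ 2.3600  # hit
  → r_3 = 2.3600
beam 4: φ=45°, α=345°
  direction (0.9659, -0.2588); cell (6,5); t to first gridline: x 0.1863, y 2.5114 (then +1.0353 / +3.8637)
    (7,5) via x @ 0.1863
    (8,5) via x @ 1.2216  # hit
  → r_4 = 1.2216
beam 5: φ=90°, α=30°
  direction (0.8660, 0.5000); cell (6,5); t to first gridline: x 0.2078, y 0.7000 (then +1.1547 / +2.0000)
    (7,5) via x @ 0.2078
    (7,6) via y @ 0.7000
    (8,6) via x @ 1.3625  # hit
  → r_5 = 1.3625

ranges = [6.7204, 4.8140, 2.3600, 1.2216, 1.3625]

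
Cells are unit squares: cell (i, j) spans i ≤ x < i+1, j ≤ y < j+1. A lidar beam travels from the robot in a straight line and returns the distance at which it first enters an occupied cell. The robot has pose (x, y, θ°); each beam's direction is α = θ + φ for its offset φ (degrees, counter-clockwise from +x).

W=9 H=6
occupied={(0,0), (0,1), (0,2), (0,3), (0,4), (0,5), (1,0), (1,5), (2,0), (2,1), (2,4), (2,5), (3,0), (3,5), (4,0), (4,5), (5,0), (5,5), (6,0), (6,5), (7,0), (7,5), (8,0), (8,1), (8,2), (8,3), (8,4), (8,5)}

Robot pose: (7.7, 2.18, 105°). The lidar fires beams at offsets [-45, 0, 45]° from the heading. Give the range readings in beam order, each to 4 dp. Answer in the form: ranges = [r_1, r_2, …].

ranges = [0.6000, 2.9195, 5.4271]

beam 1: φ=-45°, α=60°
  d=(0.5000,0.8660)  start (7,2)  tX=0.6000 tY=0.9469  stride 1/|dx|=2.0000 1/|dy|=1.1547
    cross x-line → (8,2), t=0.6000 (wall)
  → r_1 = 0.6000
beam 2: φ=0°, α=105°
  d=(-0.2588,0.9659)  start (7,2)  tX=2.7046 tY=0.8489  stride 1/|dx|=3.8637 1/|dy|=1.0353
    cross y-line → (7,3), t=0.8489
    cross y-line → (7,4), t=1.8842
    cross x-line → (6,4), t=2.7046
    cross y-line → (6,5), t=2.9195 (wall)
  → r_2 = 2.9195
beam 3: φ=45°, α=150°
  d=(-0.8660,0.5000)  start (7,2)  tX=0.8083 tY=1.6400  stride 1/|dx|=1.1547 1/|dy|=2.0000
    cross x-line → (6,2), t=0.8083
    cross y-line → (6,3), t=1.6400
    cross x-line → (5,3), t=1.9630
    cross x-line → (4,3), t=3.1177
    cross y-line → (4,4), t=3.6400
    cross x-line → (3,4), t=4.2724
    cross x-line → (2,4), t=5.4271 (wall)
  → r_3 = 5.4271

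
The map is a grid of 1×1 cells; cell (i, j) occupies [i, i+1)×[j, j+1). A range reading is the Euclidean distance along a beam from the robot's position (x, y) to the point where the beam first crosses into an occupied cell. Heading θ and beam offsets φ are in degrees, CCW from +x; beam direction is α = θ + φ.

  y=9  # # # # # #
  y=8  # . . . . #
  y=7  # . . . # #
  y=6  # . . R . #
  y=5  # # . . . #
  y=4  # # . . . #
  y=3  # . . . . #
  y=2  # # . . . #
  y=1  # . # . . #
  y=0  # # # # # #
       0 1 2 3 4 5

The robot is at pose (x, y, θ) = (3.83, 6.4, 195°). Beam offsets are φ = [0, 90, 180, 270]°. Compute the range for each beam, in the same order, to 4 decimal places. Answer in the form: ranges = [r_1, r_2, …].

ranges = [1.8946, 4.5205, 1.2113, 2.6917]

beam 1: φ=0°, α=195°
  cosα=-0.9659 sinα=-0.2588 | (3,6) | tMaxX 0.8593 tMaxY 1.5455 | tΔX 1.0353 tΔY 3.8637
    t=0.8593 [x] (2,6)
    t=1.5455 [y] (2,5)
    t=1.8946 [x] (1,5) — stop
  → r_1 = 1.8946
beam 2: φ=90°, α=285°
  cosα=0.2588 sinα=-0.9659 | (3,6) | tMaxX 0.6568 tMaxY 0.4141 | tΔX 3.8637 tΔY 1.0353
    t=0.4141 [y] (3,5)
    t=0.6568 [x] (4,5)
    t=1.4494 [y] (4,4)
    t=2.4847 [y] (4,3)
    t=3.5199 [y] (4,2)
    t=4.5205 [x] (5,2) — stop
  → r_2 = 4.5205
beam 3: φ=180°, α=15°
  cosα=0.9659 sinα=0.2588 | (3,6) | tMaxX 0.1760 tMaxY 2.3182 | tΔX 1.0353 tΔY 3.8637
    t=0.1760 [x] (4,6)
    t=1.2113 [x] (5,6) — stop
  → r_3 = 1.2113
beam 4: φ=270°, α=105°
  cosα=-0.2588 sinα=0.9659 | (3,6) | tMaxX 3.2069 tMaxY 0.6212 | tΔX 3.8637 tΔY 1.0353
    t=0.6212 [y] (3,7)
    t=1.6564 [y] (3,8)
    t=2.6917 [y] (3,9) — stop
  → r_4 = 2.6917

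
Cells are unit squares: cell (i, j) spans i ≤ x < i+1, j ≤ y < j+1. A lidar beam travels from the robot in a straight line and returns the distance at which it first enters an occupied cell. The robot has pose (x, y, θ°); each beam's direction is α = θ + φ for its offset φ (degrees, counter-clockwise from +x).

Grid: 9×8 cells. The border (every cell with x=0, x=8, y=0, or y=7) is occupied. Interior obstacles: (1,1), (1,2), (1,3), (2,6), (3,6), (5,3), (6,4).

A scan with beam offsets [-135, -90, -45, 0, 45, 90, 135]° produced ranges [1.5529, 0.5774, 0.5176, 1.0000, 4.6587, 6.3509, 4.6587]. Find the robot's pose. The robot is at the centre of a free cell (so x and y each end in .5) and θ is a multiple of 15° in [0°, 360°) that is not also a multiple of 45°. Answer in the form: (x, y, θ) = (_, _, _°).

Candidates: 35 free-cell centres × 16 headings = 560 poses. Raycast each; keep the one whose scan matches to 4 dp.
  (7.5, 1.5, 30°): beam 1 = 0.5176 ≠ 1.5529 ✗
  (1.5, 4.5, 345°): beam 1 = 0.5774 ≠ 1.5529 ✗
  (4.5, 6.5, 60°): beam 1 = 2.5882 ≠ 1.5529 ✗
  (1.5, 6.5, 120°): beam 1 = 0.5176 ≠ 1.5529 ✗
  …
  (3.5, 1.5, 330°): r_1=1.5529, r_2=0.5774, r_3=0.5176, r_4=1.0000, r_5=4.6587, r_6=6.3509, r_7=4.6587 — all match ✓
Unique over the lattice → pose = (3.5, 1.5, 330°).

(x, y, θ) = (3.5, 1.5, 330°)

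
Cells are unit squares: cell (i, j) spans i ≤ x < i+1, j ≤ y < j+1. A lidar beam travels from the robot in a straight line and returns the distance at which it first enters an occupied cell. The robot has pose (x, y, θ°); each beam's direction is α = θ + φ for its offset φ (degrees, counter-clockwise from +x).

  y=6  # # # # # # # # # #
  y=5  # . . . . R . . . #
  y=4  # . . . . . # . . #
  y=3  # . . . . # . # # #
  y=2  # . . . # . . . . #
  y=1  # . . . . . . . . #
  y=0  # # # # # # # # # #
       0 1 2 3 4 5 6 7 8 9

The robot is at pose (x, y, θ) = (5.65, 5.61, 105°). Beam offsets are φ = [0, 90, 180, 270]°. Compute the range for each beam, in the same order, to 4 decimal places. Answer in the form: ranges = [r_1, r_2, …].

beam 1: φ=0°, α=105°
  cosα=-0.2588 sinα=0.9659 | (5,5) | tMaxX 2.5114 tMaxY 0.4038 | tΔX 3.8637 tΔY 1.0353
    t=0.4038 [y] (5,6) — stop
  → r_1 = 0.4038
beam 2: φ=90°, α=195°
  cosα=-0.9659 sinα=-0.2588 | (5,5) | tMaxX 0.6729 tMaxY 2.3569 | tΔX 1.0353 tΔY 3.8637
    t=0.6729 [x] (4,5)
    t=1.7082 [x] (3,5)
    t=2.3569 [y] (3,4)
    t=2.7435 [x] (2,4)
    t=3.7788 [x] (1,4)
    t=4.8140 [x] (0,4) — stop
  → r_2 = 4.8140
beam 3: φ=180°, α=285°
  cosα=0.2588 sinα=-0.9659 | (5,5) | tMaxX 1.3523 tMaxY 0.6315 | tΔX 3.8637 tΔY 1.0353
    t=0.6315 [y] (5,4)
    t=1.3523 [x] (6,4) — stop
  → r_3 = 1.3523
beam 4: φ=270°, α=15°
  cosα=0.9659 sinα=0.2588 | (5,5) | tMaxX 0.3623 tMaxY 1.5068 | tΔX 1.0353 tΔY 3.8637
    t=0.3623 [x] (6,5)
    t=1.3976 [x] (7,5)
    t=1.5068 [y] (7,6) — stop
  → r_4 = 1.5068

ranges = [0.4038, 4.8140, 1.3523, 1.5068]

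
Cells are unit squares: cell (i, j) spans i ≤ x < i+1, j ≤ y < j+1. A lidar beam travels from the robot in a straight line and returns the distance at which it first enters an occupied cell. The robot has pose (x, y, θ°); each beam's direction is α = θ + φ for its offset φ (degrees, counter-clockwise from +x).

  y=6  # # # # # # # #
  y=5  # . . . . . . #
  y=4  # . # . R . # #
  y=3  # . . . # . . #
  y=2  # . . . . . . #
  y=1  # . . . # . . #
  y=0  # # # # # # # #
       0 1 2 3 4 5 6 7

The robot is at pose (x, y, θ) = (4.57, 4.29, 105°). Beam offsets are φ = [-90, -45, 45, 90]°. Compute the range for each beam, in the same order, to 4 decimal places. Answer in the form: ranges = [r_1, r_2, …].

beam 1: φ=-90°, α=15°
  cosα=0.9659 sinα=0.2588 | (4,4) | tMaxX 0.4452 tMaxY 2.7432 | tΔX 1.0353 tΔY 3.8637
    t=0.4452 [x] (5,4)
    t=1.4804 [x] (6,4) — stop
  → r_1 = 1.4804
beam 2: φ=-45°, α=60°
  cosα=0.5000 sinα=0.8660 | (4,4) | tMaxX 0.8600 tMaxY 0.8198 | tΔX 2.0000 tΔY 1.1547
    t=0.8198 [y] (4,5)
    t=0.8600 [x] (5,5)
    t=1.9745 [y] (5,6) — stop
  → r_2 = 1.9745
beam 3: φ=45°, α=150°
  cosα=-0.8660 sinα=0.5000 | (4,4) | tMaxX 0.6582 tMaxY 1.4200 | tΔX 1.1547 tΔY 2.0000
    t=0.6582 [x] (3,4)
    t=1.4200 [y] (3,5)
    t=1.8129 [x] (2,5)
    t=2.9676 [x] (1,5)
    t=3.4200 [y] (1,6) — stop
  → r_3 = 3.4200
beam 4: φ=90°, α=195°
  cosα=-0.9659 sinα=-0.2588 | (4,4) | tMaxX 0.5901 tMaxY 1.1205 | tΔX 1.0353 tΔY 3.8637
    t=0.5901 [x] (3,4)
    t=1.1205 [y] (3,3)
    t=1.6254 [x] (2,3)
    t=2.6607 [x] (1,3)
    t=3.6959 [x] (0,3) — stop
  → r_4 = 3.6959

ranges = [1.4804, 1.9745, 3.4200, 3.6959]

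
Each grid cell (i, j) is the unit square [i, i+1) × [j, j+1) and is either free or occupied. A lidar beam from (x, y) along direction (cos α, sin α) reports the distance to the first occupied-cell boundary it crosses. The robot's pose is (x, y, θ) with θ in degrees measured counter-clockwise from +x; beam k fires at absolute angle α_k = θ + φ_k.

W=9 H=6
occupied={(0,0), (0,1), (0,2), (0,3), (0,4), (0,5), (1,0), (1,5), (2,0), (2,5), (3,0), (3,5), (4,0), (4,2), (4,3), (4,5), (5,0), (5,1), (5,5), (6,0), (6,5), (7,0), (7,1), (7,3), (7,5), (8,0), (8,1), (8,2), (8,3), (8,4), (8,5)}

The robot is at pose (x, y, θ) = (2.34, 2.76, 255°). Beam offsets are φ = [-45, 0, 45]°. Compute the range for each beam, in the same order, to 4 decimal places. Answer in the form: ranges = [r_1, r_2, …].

beam 1: φ=-45°, α=210°
  dir = (cos 210°, sin 210°) = (-0.8660, -0.5000); from cell (2,2)
  next x-line at t=0.3926, next y-line at t=1.5200; Δt_x=1.1547, Δt_y=2.0000
    x: enter (1,2) at t=0.3926
    y: enter (1,1) at t=1.5200
    x: enter (0,1) at t=1.5473 ← occupied
  → r_1 = 1.5473
beam 2: φ=0°, α=255°
  dir = (cos 255°, sin 255°) = (-0.2588, -0.9659); from cell (2,2)
  next x-line at t=1.3137, next y-line at t=0.7868; Δt_x=3.8637, Δt_y=1.0353
    y: enter (2,1) at t=0.7868
    x: enter (1,1) at t=1.3137
    y: enter (1,0) at t=1.8221 ← occupied
  → r_2 = 1.8221
beam 3: φ=45°, α=300°
  dir = (cos 300°, sin 300°) = (0.5000, -0.8660); from cell (2,2)
  next x-line at t=1.3200, next y-line at t=0.8776; Δt_x=2.0000, Δt_y=1.1547
    y: enter (2,1) at t=0.8776
    x: enter (3,1) at t=1.3200
    y: enter (3,0) at t=2.0323 ← occupied
  → r_3 = 2.0323

ranges = [1.5473, 1.8221, 2.0323]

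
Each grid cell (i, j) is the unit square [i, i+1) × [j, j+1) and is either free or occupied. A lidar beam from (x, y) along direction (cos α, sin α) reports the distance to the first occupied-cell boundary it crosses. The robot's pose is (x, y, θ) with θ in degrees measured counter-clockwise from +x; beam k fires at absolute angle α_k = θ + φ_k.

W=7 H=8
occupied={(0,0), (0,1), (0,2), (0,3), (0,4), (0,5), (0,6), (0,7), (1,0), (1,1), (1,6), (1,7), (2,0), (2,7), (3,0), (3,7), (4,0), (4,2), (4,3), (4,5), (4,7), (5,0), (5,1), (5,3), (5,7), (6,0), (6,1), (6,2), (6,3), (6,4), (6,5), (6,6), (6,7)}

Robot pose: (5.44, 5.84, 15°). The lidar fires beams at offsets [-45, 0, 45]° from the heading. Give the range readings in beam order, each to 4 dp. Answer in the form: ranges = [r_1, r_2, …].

ranges = [0.6466, 0.5798, 1.1200]

beam 1: φ=-45°, α=330°
  cosα=0.8660 sinα=-0.5000 | (5,5) | tMaxX 0.6466 tMaxY 1.6800 | tΔX 1.1547 tΔY 2.0000
    t=0.6466 [x] (6,5) — stop
  → r_1 = 0.6466
beam 2: φ=0°, α=15°
  cosα=0.9659 sinα=0.2588 | (5,5) | tMaxX 0.5798 tMaxY 0.6182 | tΔX 1.0353 tΔY 3.8637
    t=0.5798 [x] (6,5) — stop
  → r_2 = 0.5798
beam 3: φ=45°, α=60°
  cosα=0.5000 sinα=0.8660 | (5,5) | tMaxX 1.1200 tMaxY 0.1848 | tΔX 2.0000 tΔY 1.1547
    t=0.1848 [y] (5,6)
    t=1.1200 [x] (6,6) — stop
  → r_3 = 1.1200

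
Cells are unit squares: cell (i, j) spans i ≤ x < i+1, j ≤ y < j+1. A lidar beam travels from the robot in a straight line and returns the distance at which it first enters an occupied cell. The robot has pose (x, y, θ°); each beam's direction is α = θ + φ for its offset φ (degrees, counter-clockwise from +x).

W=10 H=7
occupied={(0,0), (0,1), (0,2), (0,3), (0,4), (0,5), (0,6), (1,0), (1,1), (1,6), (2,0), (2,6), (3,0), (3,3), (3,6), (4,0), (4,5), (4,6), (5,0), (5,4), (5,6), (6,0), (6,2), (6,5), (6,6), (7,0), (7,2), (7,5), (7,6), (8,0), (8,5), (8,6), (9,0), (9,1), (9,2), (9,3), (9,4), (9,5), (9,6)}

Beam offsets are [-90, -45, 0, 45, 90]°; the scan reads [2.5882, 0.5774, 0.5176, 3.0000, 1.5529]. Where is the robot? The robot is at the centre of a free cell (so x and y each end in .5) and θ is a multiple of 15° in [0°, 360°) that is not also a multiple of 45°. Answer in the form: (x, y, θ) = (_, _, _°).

Enumerate (i+0.5, j+0.5, θ) over the 31 free cells and 16 admissible headings. For each, cast all 5 beams and compare to the given ranges.
  (2.5, 1.5, 300°): beam 1 = 0.5774 ≠ 2.5882 ✗
  (8.5, 2.5, 240°): beam 1 = 0.5774 ≠ 2.5882 ✗
  (8.5, 2.5, 300°): beam 1 = 0.5774 ≠ 2.5882 ✗
  (6.5, 4.5, 285°): beam 1 = 0.5176 ≠ 2.5882 ✗
  …
  (3.5, 4.5, 285°): r_1=2.5882, r_2=0.5774, r_3=0.5176, r_4=3.0000, r_5=1.5529 — all match ✓
No second candidate reproduces the full scan.

(x, y, θ) = (3.5, 4.5, 285°)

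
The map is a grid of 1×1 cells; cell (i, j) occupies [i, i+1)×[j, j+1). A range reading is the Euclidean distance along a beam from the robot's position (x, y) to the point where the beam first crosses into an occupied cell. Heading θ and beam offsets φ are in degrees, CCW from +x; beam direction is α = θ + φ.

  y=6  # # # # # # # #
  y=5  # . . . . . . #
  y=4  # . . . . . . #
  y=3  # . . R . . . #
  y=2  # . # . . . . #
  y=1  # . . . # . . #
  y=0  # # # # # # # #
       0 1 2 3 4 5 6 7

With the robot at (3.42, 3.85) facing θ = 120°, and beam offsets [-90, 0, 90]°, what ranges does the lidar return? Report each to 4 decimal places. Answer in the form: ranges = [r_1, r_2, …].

beam 1: φ=-90°, α=30°
  cosα=0.8660 sinα=0.5000 | (3,3) | tMaxX 0.6697 tMaxY 0.3000 | tΔX 1.1547 tΔY 2.0000
    t=0.3000 [y] (3,4)
    t=0.6697 [x] (4,4)
    t=1.8244 [x] (5,4)
    t=2.3000 [y] (5,5)
    t=2.9791 [x] (6,5)
    t=4.1338 [x] (7,5) — stop
  → r_1 = 4.1338
beam 2: φ=0°, α=120°
  cosα=-0.5000 sinα=0.8660 | (3,3) | tMaxX 0.8400 tMaxY 0.1732 | tΔX 2.0000 tΔY 1.1547
    t=0.1732 [y] (3,4)
    t=0.8400 [x] (2,4)
    t=1.3279 [y] (2,5)
    t=2.4826 [y] (2,6) — stop
  → r_2 = 2.4826
beam 3: φ=90°, α=210°
  cosα=-0.8660 sinα=-0.5000 | (3,3) | tMaxX 0.4850 tMaxY 1.7000 | tΔX 1.1547 tΔY 2.0000
    t=0.4850 [x] (2,3)
    t=1.6397 [x] (1,3)
    t=1.7000 [y] (1,2)
    t=2.7944 [x] (0,2) — stop
  → r_3 = 2.7944

ranges = [4.1338, 2.4826, 2.7944]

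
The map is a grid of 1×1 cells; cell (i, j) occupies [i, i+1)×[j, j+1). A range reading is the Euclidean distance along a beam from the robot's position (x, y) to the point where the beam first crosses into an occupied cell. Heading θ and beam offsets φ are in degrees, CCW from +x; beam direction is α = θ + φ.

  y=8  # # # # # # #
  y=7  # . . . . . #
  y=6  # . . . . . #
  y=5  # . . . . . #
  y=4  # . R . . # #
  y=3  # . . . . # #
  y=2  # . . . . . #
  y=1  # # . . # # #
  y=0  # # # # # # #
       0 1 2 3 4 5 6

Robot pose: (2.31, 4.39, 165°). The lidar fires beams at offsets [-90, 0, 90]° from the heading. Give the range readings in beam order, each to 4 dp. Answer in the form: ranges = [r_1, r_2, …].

beam 1: φ=-90°, α=75°
  direction (0.2588, 0.9659); cell (2,4); t to first gridline: x 2.6660, y 0.6315 (then +3.8637 / +1.0353)
    (2,5) via y @ 0.6315
    (2,6) via y @ 1.6668
    (3,6) via x @ 2.6660
    (3,7) via y @ 2.7021
    (3,8) via y @ 3.7373  # hit
  → r_1 = 3.7373
beam 2: φ=0°, α=165°
  direction (-0.9659, 0.2588); cell (2,4); t to first gridline: x 0.3209, y 2.3569 (then +1.0353 / +3.8637)
    (1,4) via x @ 0.3209
    (0,4) via x @ 1.3562  # hit
  → r_2 = 1.3562
beam 3: φ=90°, α=255°
  direction (-0.2588, -0.9659); cell (2,4); t to first gridline: x 1.1977, y 0.4038 (then +3.8637 / +1.0353)
    (2,3) via y @ 0.4038
    (1,3) via x @ 1.1977
    (1,2) via y @ 1.4390
    (1,1) via y @ 2.4743  # hit
  → r_3 = 2.4743

ranges = [3.7373, 1.3562, 2.4743]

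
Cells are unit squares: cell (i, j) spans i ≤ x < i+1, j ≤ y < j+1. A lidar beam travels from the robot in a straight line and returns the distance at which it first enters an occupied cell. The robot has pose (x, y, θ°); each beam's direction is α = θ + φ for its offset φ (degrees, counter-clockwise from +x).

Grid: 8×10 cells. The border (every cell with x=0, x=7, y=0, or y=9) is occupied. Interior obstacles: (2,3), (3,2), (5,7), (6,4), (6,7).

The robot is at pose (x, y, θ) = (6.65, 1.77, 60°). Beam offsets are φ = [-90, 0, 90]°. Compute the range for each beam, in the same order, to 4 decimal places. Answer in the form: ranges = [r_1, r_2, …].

beam 1: φ=-90°, α=330°
  dir = (cos 330°, sin 330°) = (0.8660, -0.5000); from cell (6,1)
  next x-line at t=0.4041, next y-line at t=1.5400; Δt_x=1.1547, Δt_y=2.0000
    x: enter (7,1) at t=0.4041 ← occupied
  → r_1 = 0.4041
beam 2: φ=0°, α=60°
  dir = (cos 60°, sin 60°) = (0.5000, 0.8660); from cell (6,1)
  next x-line at t=0.7000, next y-line at t=0.2656; Δt_x=2.0000, Δt_y=1.1547
    y: enter (6,2) at t=0.2656
    x: enter (7,2) at t=0.7000 ← occupied
  → r_2 = 0.7000
beam 3: φ=90°, α=150°
  dir = (cos 150°, sin 150°) = (-0.8660, 0.5000); from cell (6,1)
  next x-line at t=0.7506, next y-line at t=0.4600; Δt_x=1.1547, Δt_y=2.0000
    y: enter (6,2) at t=0.4600
    x: enter (5,2) at t=0.7506
    x: enter (4,2) at t=1.9053
    y: enter (4,3) at t=2.4600
    x: enter (3,3) at t=3.0600
    x: enter (2,3) at t=4.2147 ← occupied
  → r_3 = 4.2147

ranges = [0.4041, 0.7000, 4.2147]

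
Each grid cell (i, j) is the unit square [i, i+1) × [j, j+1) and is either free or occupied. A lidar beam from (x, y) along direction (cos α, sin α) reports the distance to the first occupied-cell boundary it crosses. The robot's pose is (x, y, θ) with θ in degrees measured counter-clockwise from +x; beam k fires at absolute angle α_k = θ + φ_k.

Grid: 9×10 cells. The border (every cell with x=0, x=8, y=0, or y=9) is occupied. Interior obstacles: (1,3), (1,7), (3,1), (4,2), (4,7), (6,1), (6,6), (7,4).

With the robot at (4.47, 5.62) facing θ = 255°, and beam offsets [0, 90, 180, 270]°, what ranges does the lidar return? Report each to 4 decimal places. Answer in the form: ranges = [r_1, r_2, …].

beam 1: φ=0°, α=255°
  cosα=-0.2588 sinα=-0.9659 | (4,5) | tMaxX 1.8159 tMaxY 0.6419 | tΔX 3.8637 tΔY 1.0353
    t=0.6419 [y] (4,4)
    t=1.6771 [y] (4,3)
    t=1.8159 [x] (3,3)
    t=2.7124 [y] (3,2)
    t=3.7477 [y] (3,1) — stop
  → r_1 = 3.7477
beam 2: φ=90°, α=345°
  cosα=0.9659 sinα=-0.2588 | (4,5) | tMaxX 0.5487 tMaxY 2.3955 | tΔX 1.0353 tΔY 3.8637
    t=0.5487 [x] (5,5)
    t=1.5840 [x] (6,5)
    t=2.3955 [y] (6,4)
    t=2.6192 [x] (7,4) — stop
  → r_2 = 2.6192
beam 3: φ=180°, α=75°
  cosα=0.2588 sinα=0.9659 | (4,5) | tMaxX 2.0478 tMaxY 0.3934 | tΔX 3.8637 tΔY 1.0353
    t=0.3934 [y] (4,6)
    t=1.4287 [y] (4,7) — stop
  → r_3 = 1.4287
beam 4: φ=270°, α=165°
  cosα=-0.9659 sinα=0.2588 | (4,5) | tMaxX 0.4866 tMaxY 1.4682 | tΔX 1.0353 tΔY 3.8637
    t=0.4866 [x] (3,5)
    t=1.4682 [y] (3,6)
    t=1.5219 [x] (2,6)
    t=2.5571 [x] (1,6)
    t=3.5924 [x] (0,6) — stop
  → r_4 = 3.5924

ranges = [3.7477, 2.6192, 1.4287, 3.5924]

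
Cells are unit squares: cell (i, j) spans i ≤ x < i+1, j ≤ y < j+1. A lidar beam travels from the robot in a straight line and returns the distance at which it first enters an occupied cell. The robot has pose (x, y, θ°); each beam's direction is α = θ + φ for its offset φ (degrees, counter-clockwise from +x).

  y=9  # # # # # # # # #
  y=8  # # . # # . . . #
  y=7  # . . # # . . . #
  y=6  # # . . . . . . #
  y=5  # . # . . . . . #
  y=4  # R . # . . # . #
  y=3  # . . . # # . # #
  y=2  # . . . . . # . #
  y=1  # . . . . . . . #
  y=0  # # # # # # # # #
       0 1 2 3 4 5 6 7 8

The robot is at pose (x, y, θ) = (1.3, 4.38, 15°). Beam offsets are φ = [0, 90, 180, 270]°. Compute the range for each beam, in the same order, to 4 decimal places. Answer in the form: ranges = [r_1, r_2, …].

ranges = [1.7600, 1.1591, 0.3106, 3.4992]

beam 1: φ=0°, α=15°
  cosα=0.9659 sinα=0.2588 | (1,4) | tMaxX 0.7247 tMaxY 2.3955 | tΔX 1.0353 tΔY 3.8637
    t=0.7247 [x] (2,4)
    t=1.7600 [x] (3,4) — stop
  → r_1 = 1.7600
beam 2: φ=90°, α=105°
  cosα=-0.2588 sinα=0.9659 | (1,4) | tMaxX 1.1591 tMaxY 0.6419 | tΔX 3.8637 tΔY 1.0353
    t=0.6419 [y] (1,5)
    t=1.1591 [x] (0,5) — stop
  → r_2 = 1.1591
beam 3: φ=180°, α=195°
  cosα=-0.9659 sinα=-0.2588 | (1,4) | tMaxX 0.3106 tMaxY 1.4682 | tΔX 1.0353 tΔY 3.8637
    t=0.3106 [x] (0,4) — stop
  → r_3 = 0.3106
beam 4: φ=270°, α=285°
  cosα=0.2588 sinα=-0.9659 | (1,4) | tMaxX 2.7046 tMaxY 0.3934 | tΔX 3.8637 tΔY 1.0353
    t=0.3934 [y] (1,3)
    t=1.4287 [y] (1,2)
    t=2.4640 [y] (1,1)
    t=2.7046 [x] (2,1)
    t=3.4992 [y] (2,0) — stop
  → r_4 = 3.4992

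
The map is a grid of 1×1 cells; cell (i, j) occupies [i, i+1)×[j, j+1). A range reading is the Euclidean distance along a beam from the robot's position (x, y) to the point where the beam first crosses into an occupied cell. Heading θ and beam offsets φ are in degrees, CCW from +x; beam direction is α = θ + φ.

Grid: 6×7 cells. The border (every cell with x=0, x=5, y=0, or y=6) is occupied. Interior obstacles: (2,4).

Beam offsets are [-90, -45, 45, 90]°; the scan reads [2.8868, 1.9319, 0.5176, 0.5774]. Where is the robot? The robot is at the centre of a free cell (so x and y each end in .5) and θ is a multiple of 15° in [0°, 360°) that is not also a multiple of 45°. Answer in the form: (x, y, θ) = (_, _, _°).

The pose lattice has 19·16 = 304 candidates. Test each by forward raycasting.
  (3.5, 4.5, 345°): beam 1 = 3.6235 ≠ 2.8868 ✗
  (2.5, 5.5, 195°): beam 1 = 0.5176 ≠ 2.8868 ✗
  (3.5, 2.5, 210°): beam 1 = 1.7321 ≠ 2.8868 ✗
  (1.5, 3.5, 195°): beam 1 = 1.9319 ≠ 2.8868 ✗
  (1.5, 1.5, 30°): beam 1 = 0.5774 ≠ 2.8868 ✗
  …
  (1.5, 1.5, 150°): r_1=2.8868, r_2=1.9319, r_3=0.5176, r_4=0.5774 — all match ✓
No second candidate reproduces the full scan.

(x, y, θ) = (1.5, 1.5, 150°)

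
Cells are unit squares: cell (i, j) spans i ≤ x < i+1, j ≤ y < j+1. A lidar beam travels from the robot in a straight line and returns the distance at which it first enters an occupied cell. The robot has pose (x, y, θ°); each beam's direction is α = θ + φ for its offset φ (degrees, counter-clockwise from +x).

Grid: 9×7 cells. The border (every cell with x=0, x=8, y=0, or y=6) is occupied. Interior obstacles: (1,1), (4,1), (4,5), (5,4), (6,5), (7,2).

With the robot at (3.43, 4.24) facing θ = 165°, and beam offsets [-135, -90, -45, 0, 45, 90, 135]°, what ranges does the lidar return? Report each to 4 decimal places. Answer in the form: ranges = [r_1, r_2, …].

ranges = [1.5200, 1.8221, 2.0323, 2.5157, 2.8059, 3.3543, 2.5865]

beam 1: φ=-135°, α=30°
  d=(0.8660,0.5000)  start (3,4)  tX=0.6582 tY=1.5200  stride 1/|dx|=1.1547 1/|dy|=2.0000
    cross x-line → (4,4), t=0.6582
    cross y-line → (4,5), t=1.5200 (wall)
  → r_1 = 1.5200
beam 2: φ=-90°, α=75°
  d=(0.2588,0.9659)  start (3,4)  tX=2.2023 tY=0.7868  stride 1/|dx|=3.8637 1/|dy|=1.0353
    cross y-line → (3,5), t=0.7868
    cross y-line → (3,6), t=1.8221 (wall)
  → r_2 = 1.8221
beam 3: φ=-45°, α=120°
  d=(-0.5000,0.8660)  start (3,4)  tX=0.8600 tY=0.8776  stride 1/|dx|=2.0000 1/|dy|=1.1547
    cross x-line → (2,4), t=0.8600
    cross y-line → (2,5), t=0.8776
    cross y-line → (2,6), t=2.0323 (wall)
  → r_3 = 2.0323
beam 4: φ=0°, α=165°
  d=(-0.9659,0.2588)  start (3,4)  tX=0.4452 tY=2.9364  stride 1/|dx|=1.0353 1/|dy|=3.8637
    cross x-line → (2,4), t=0.4452
    cross x-line → (1,4), t=1.4804
    cross x-line → (0,4), t=2.5157 (wall)
  → r_4 = 2.5157
beam 5: φ=45°, α=210°
  d=(-0.8660,-0.5000)  start (3,4)  tX=0.4965 tY=0.4800  stride 1/|dx|=1.1547 1/|dy|=2.0000
    cross y-line → (3,3), t=0.4800
    cross x-line → (2,3), t=0.4965
    cross x-line → (1,3), t=1.6512
    cross y-line → (1,2), t=2.4800
    cross x-line → (0,2), t=2.8059 (wall)
  → r_5 = 2.8059
beam 6: φ=90°, α=255°
  d=(-0.2588,-0.9659)  start (3,4)  tX=1.6614 tY=0.2485  stride 1/|dx|=3.8637 1/|dy|=1.0353
    cross y-line → (3,3), t=0.2485
    cross y-line → (3,2), t=1.2837
    cross x-line → (2,2), t=1.6614
    cross y-line → (2,1), t=2.3190
    cross y-line → (2,0), t=3.3543 (wall)
  → r_6 = 3.3543
beam 7: φ=135°, α=300°
  d=(0.5000,-0.8660)  start (3,4)  tX=1.1400 tY=0.2771  stride 1/|dx|=2.0000 1/|dy|=1.1547
    cross y-line → (3,3), t=0.2771
    cross x-line → (4,3), t=1.1400
    cross y-line → (4,2), t=1.4318
    cross y-line → (4,1), t=2.5865 (wall)
  → r_7 = 2.5865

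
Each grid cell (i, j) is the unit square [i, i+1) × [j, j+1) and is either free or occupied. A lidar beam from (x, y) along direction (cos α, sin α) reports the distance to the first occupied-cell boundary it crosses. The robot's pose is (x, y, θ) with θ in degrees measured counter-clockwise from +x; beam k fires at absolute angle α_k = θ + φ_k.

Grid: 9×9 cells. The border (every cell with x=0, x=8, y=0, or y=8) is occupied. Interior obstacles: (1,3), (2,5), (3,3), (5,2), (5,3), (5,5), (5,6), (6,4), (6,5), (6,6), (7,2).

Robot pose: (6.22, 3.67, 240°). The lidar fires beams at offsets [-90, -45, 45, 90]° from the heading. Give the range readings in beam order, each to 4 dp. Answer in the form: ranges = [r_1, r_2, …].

beam 1: φ=-90°, α=150°
  d=(-0.8660,0.5000)  start (6,3)  tX=0.2540 tY=0.6600  stride 1/|dx|=1.1547 1/|dy|=2.0000
    cross x-line → (5,3), t=0.2540 (wall)
  → r_1 = 0.2540
beam 2: φ=-45°, α=195°
  d=(-0.9659,-0.2588)  start (6,3)  tX=0.2278 tY=2.5887  stride 1/|dx|=1.0353 1/|dy|=3.8637
    cross x-line → (5,3), t=0.2278 (wall)
  → r_2 = 0.2278
beam 3: φ=45°, α=285°
  d=(0.2588,-0.9659)  start (6,3)  tX=3.0137 tY=0.6936  stride 1/|dx|=3.8637 1/|dy|=1.0353
    cross y-line → (6,2), t=0.6936
    cross y-line → (6,1), t=1.7289
    cross y-line → (6,0), t=2.7642 (wall)
  → r_3 = 2.7642
beam 4: φ=90°, α=330°
  d=(0.8660,-0.5000)  start (6,3)  tX=0.9007 tY=1.3400  stride 1/|dx|=1.1547 1/|dy|=2.0000
    cross x-line → (7,3), t=0.9007
    cross y-line → (7,2), t=1.3400 (wall)
  → r_4 = 1.3400

ranges = [0.2540, 0.2278, 2.7642, 1.3400]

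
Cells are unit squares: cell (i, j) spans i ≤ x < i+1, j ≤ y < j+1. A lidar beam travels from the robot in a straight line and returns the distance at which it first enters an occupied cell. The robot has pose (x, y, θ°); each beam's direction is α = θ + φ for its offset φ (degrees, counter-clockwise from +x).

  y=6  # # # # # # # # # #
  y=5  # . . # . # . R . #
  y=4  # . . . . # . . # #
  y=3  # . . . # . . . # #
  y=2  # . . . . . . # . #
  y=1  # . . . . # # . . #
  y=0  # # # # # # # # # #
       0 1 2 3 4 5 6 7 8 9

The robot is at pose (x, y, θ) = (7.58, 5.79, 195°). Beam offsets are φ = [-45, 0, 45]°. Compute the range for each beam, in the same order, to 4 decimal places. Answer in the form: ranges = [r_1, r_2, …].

ranges = [0.4200, 1.6357, 4.3763]

beam 1: φ=-45°, α=150°
  cosα=-0.8660 sinα=0.5000 | (7,5) | tMaxX 0.6697 tMaxY 0.4200 | tΔX 1.1547 tΔY 2.0000
    t=0.4200 [y] (7,6) — stop
  → r_1 = 0.4200
beam 2: φ=0°, α=195°
  cosα=-0.9659 sinα=-0.2588 | (7,5) | tMaxX 0.6005 tMaxY 3.0523 | tΔX 1.0353 tΔY 3.8637
    t=0.6005 [x] (6,5)
    t=1.6357 [x] (5,5) — stop
  → r_2 = 1.6357
beam 3: φ=45°, α=240°
  cosα=-0.5000 sinα=-0.8660 | (7,5) | tMaxX 1.1600 tMaxY 0.9122 | tΔX 2.0000 tΔY 1.1547
    t=0.9122 [y] (7,4)
    t=1.1600 [x] (6,4)
    t=2.0669 [y] (6,3)
    t=3.1600 [x] (5,3)
    t=3.2216 [y] (5,2)
    t=4.3763 [y] (5,1) — stop
  → r_3 = 4.3763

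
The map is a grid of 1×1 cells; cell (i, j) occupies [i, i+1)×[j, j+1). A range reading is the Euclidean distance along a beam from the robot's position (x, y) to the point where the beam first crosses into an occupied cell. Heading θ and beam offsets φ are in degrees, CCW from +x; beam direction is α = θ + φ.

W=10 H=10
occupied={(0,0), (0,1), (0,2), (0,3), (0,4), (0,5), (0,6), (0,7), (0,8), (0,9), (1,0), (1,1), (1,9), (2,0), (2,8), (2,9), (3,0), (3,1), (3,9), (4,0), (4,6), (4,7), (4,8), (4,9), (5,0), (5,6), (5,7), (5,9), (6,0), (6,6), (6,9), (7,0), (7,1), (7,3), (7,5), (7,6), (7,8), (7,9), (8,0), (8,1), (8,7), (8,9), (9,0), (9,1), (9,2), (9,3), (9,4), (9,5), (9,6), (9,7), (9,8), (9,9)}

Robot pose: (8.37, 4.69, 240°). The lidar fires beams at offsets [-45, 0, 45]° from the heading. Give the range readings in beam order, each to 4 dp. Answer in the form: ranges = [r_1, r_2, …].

beam 1: φ=-45°, α=195°
  d=(-0.9659,-0.2588)  start (8,4)  tX=0.3831 tY=2.6660  stride 1/|dx|=1.0353 1/|dy|=3.8637
    cross x-line → (7,4), t=0.3831
    cross x-line → (6,4), t=1.4183
    cross x-line → (5,4), t=2.4536
    cross y-line → (5,3), t=2.6660
    cross x-line → (4,3), t=3.4889
    cross x-line → (3,3), t=4.5242
    cross x-line → (2,3), t=5.5594
    cross y-line → (2,2), t=6.5297
    cross x-line → (1,2), t=6.5947
    cross x-line → (0,2), t=7.6300 (wall)
  → r_1 = 7.6300
beam 2: φ=0°, α=240°
  d=(-0.5000,-0.8660)  start (8,4)  tX=0.7400 tY=0.7967  stride 1/|dx|=2.0000 1/|dy|=1.1547
    cross x-line → (7,4), t=0.7400
    cross y-line → (7,3), t=0.7967 (wall)
  → r_2 = 0.7967
beam 3: φ=45°, α=285°
  d=(0.2588,-0.9659)  start (8,4)  tX=2.4341 tY=0.7143  stride 1/|dx|=3.8637 1/|dy|=1.0353
    cross y-line → (8,3), t=0.7143
    cross y-line → (8,2), t=1.7496
    cross x-line → (9,2), t=2.4341 (wall)
  → r_3 = 2.4341

ranges = [7.6300, 0.7967, 2.4341]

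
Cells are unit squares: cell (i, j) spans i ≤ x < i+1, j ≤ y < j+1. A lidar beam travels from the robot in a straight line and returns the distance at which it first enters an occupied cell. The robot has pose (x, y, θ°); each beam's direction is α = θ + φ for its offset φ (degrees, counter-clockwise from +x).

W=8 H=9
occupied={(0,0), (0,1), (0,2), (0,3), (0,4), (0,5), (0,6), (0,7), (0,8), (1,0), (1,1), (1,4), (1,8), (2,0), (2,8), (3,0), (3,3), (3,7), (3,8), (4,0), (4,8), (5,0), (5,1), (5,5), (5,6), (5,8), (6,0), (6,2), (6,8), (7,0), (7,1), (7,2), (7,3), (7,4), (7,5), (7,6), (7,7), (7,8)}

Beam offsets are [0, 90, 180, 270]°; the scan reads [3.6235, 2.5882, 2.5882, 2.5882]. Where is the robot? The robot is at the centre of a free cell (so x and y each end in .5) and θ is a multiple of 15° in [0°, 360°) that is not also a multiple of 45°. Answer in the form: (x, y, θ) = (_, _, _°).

(x, y, θ) = (4.5, 4.5, 195°)

Enumerate (i+0.5, j+0.5, θ) over the 34 free cells and 16 admissible headings. For each, cast all 4 beams and compare to the given ranges.
  (4.5, 1.5, 15°): beam 1 = 0.5176 ≠ 3.6235 ✗
  (4.5, 6.5, 120°): beam 1 = 1.0000 ≠ 3.6235 ✗
  (5.5, 2.5, 150°): beam 1 = 1.7321 ≠ 3.6235 ✗
  …
  (4.5, 4.5, 195°): r_1=3.6235, r_2=2.5882, r_3=2.5882, r_4=2.5882 — all match ✓
Only this pose fits every beam.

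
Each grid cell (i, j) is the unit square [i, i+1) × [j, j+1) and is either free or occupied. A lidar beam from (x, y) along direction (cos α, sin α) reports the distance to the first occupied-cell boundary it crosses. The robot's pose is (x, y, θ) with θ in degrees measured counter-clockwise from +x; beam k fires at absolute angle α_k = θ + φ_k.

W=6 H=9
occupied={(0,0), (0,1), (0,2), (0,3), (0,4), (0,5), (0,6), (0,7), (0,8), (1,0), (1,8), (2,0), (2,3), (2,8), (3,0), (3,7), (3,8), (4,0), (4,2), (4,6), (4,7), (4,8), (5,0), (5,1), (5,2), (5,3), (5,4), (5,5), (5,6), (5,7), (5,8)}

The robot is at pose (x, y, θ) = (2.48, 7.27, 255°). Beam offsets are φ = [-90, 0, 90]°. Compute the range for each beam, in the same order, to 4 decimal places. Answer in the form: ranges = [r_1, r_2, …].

beam 1: φ=-90°, α=165°
  direction (-0.9659, 0.2588); cell (2,7); t to first gridline: x 0.4969, y 2.8205 (then +1.0353 / +3.8637)
    (1,7) via x @ 0.4969
    (0,7) via x @ 1.5322  # hit
  → r_1 = 1.5322
beam 2: φ=0°, α=255°
  direction (-0.2588, -0.9659); cell (2,7); t to first gridline: x 1.8546, y 0.2795 (then +3.8637 / +1.0353)
    (2,6) via y @ 0.2795
    (2,5) via y @ 1.3148
    (1,5) via x @ 1.8546
    (1,4) via y @ 2.3501
    (1,3) via y @ 3.3854
    (1,2) via y @ 4.4206
    (1,1) via y @ 5.4559
    (0,1) via x @ 5.7183  # hit
  → r_2 = 5.7183
beam 3: φ=90°, α=345°
  direction (0.9659, -0.2588); cell (2,7); t to first gridline: x 0.5383, y 1.0432 (then +1.0353 / +3.8637)
    (3,7) via x @ 0.5383  # hit
  → r_3 = 0.5383

ranges = [1.5322, 5.7183, 0.5383]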